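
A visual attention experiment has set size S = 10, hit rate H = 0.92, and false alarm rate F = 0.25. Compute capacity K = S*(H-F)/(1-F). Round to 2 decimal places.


K = S * (H - F) / (1 - F)
H - F = 0.67
1 - F = 0.75
K = 10 * 0.67 / 0.75
= 8.93


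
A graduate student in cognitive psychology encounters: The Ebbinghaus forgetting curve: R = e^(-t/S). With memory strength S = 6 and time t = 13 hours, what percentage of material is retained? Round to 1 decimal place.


R = e^(-t/S)
-t/S = -13/6 = -2.166667
R = e^(-2.166667) = 0.114559
Percentage = 0.114559 * 100
= 11.5


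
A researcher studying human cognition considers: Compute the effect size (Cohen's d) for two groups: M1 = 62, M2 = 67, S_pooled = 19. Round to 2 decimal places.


Cohen's d = (M1 - M2) / S_pooled
= (62 - 67) / 19
= -5 / 19
= -0.26


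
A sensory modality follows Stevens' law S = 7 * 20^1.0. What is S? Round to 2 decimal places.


S = 7 * 20^1.0
20^1.0 = 20.0
S = 7 * 20.0
= 140.00


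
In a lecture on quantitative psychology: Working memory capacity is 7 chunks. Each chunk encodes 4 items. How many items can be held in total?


Total items = chunks * items_per_chunk
= 7 * 4
= 28


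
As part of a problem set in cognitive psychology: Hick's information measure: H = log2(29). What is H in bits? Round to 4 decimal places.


H = log2(n)
H = log2(29)
= 4.8580


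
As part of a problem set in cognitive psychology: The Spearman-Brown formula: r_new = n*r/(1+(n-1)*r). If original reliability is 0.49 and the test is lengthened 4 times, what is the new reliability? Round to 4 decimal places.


r_new = n*r / (1 + (n-1)*r)
Numerator = 4 * 0.49 = 1.96
Denominator = 1 + 3 * 0.49 = 2.47
r_new = 1.96 / 2.47
= 0.7935


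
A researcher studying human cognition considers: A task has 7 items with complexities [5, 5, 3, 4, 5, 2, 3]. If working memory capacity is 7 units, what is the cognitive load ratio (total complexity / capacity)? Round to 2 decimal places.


Total complexity = 5 + 5 + 3 + 4 + 5 + 2 + 3 = 27
Load = total / capacity = 27 / 7
= 3.86


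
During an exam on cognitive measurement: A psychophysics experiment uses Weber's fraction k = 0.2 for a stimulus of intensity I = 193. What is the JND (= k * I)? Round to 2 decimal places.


JND = k * I
JND = 0.2 * 193
= 38.60


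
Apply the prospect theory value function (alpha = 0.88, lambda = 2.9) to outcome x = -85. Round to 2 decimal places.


Since x = -85 < 0, use v(x) = -lambda*(-x)^alpha
(-x) = 85
85^0.88 = 49.8757
v(-85) = -2.9 * 49.8757
= -144.64


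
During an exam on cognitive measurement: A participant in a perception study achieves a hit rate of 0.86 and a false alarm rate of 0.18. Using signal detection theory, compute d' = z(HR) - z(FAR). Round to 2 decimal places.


d' = z(HR) - z(FAR)
z(0.86) = 1.0803
z(0.18) = -0.9154
d' = 1.0803 - -0.9154
= 2.00


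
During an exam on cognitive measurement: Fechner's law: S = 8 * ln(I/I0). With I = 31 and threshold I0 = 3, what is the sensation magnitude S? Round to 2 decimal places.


S = 8 * ln(31/3)
I/I0 = 10.333333
ln(10.333333) = 2.3354
S = 8 * 2.3354
= 18.68


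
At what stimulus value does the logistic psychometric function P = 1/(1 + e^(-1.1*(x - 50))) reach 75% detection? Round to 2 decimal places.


At P = 0.75: 0.75 = 1/(1 + e^(-k*(x-x0)))
Solving: e^(-k*(x-x0)) = 1/3
x = x0 + ln(3)/k
ln(3) = 1.0986
x = 50 + 1.0986/1.1
= 50 + 0.9987
= 51.00


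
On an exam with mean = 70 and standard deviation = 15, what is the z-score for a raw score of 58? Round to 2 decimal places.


z = (X - mu) / sigma
= (58 - 70) / 15
= -12 / 15
= -0.80


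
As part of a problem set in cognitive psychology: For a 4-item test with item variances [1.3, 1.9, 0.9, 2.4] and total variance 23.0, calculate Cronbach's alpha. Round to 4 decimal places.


alpha = (k/(k-1)) * (1 - sum(s_i^2)/s_total^2)
sum(item variances) = 6.5
k/(k-1) = 4/3 = 1.333333
1 - 6.5/23.0 = 1 - 0.282609 = 0.717391
alpha = 1.333333 * 0.717391
= 0.9565


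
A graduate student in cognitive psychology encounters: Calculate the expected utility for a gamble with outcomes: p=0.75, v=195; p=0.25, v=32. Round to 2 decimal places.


EU = sum(p_i * v_i)
0.75 * 195 = 146.25
0.25 * 32 = 8.0
EU = 146.25 + 8.0
= 154.25


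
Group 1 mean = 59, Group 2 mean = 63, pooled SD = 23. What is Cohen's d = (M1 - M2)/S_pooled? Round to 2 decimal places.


Cohen's d = (M1 - M2) / S_pooled
= (59 - 63) / 23
= -4 / 23
= -0.17


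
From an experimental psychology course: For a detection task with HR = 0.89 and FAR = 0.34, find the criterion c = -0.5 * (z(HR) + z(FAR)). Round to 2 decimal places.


c = -0.5 * (z(HR) + z(FAR))
z(0.89) = 1.2265
z(0.34) = -0.4125
c = -0.5 * (1.2265 + -0.4125)
= -0.5 * 0.814
= -0.41


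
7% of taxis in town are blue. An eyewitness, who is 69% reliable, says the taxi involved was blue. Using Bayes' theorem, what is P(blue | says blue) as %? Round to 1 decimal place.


P(blue | says blue) = P(says blue | blue)*P(blue) / [P(says blue | blue)*P(blue) + P(says blue | not blue)*P(not blue)]
Numerator = 0.69 * 0.07 = 0.0483
False identification = 0.31 * 0.93 = 0.2883
P = 0.0483 / (0.0483 + 0.2883)
= 0.0483 / 0.3366
As percentage = 14.3


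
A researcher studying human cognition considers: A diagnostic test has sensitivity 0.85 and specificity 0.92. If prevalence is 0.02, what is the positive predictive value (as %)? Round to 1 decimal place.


PPV = (sens * prev) / (sens * prev + (1-spec) * (1-prev))
Numerator = 0.85 * 0.02 = 0.017
P(positive and no disease) = (1 - spec) * (1 - prev) = (1 - 0.92) * (1 - 0.02) = 0.0784
Denominator = 0.017 + 0.0784 = 0.0954
PPV = 0.017 / 0.0954 = 0.178197
As percentage = 17.8


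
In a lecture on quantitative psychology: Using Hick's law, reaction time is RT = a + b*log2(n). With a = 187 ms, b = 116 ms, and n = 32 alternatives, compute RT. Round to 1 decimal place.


RT = 187 + 116 * log2(32)
log2(32) = 5.0
RT = 187 + 116 * 5.0
= 187 + 580.0
= 767.0 ms


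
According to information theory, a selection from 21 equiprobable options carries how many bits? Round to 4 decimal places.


H = log2(n)
H = log2(21)
= 4.3923


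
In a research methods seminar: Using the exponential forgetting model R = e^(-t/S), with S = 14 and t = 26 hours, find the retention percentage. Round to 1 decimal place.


R = e^(-t/S)
-t/S = -26/14 = -1.857143
R = e^(-1.857143) = 0.156118
Percentage = 0.156118 * 100
= 15.6


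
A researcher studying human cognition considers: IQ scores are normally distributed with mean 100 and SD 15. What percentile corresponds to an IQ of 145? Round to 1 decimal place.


z = (IQ - mean) / SD
z = (145 - 100) / 15 = 3.0
Percentile = Phi(3.0) * 100
Phi(3.0) = 0.99865
= 99.9


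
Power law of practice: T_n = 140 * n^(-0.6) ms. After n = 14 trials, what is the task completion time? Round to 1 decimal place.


T_n = 140 * 14^(-0.6)
14^(-0.6) = 0.205269
T_n = 140 * 0.205269
= 28.7 ms


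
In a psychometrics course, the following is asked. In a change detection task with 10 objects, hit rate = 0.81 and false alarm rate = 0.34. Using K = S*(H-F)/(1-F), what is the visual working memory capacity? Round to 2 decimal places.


K = S * (H - F) / (1 - F)
H - F = 0.47
1 - F = 0.66
K = 10 * 0.47 / 0.66
= 7.12


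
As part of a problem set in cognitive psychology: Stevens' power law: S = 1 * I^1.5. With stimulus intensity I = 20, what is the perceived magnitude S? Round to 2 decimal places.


S = 1 * 20^1.5
20^1.5 = 89.4427
S = 1 * 89.4427
= 89.44


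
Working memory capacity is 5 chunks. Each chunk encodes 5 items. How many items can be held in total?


Total items = chunks * items_per_chunk
= 5 * 5
= 25


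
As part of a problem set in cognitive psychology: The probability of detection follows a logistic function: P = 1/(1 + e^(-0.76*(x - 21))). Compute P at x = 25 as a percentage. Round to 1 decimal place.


P(x) = 1/(1 + e^(-0.76*(25 - 21)))
Exponent = -0.76 * 4 = -3.04
e^(-3.04) = 0.047835
P = 1/(1 + 0.047835) = 0.954349
Percentage = 95.4


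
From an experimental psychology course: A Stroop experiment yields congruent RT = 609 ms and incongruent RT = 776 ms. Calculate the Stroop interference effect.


Stroop effect = RT(incongruent) - RT(congruent)
= 776 - 609
= 167 ms


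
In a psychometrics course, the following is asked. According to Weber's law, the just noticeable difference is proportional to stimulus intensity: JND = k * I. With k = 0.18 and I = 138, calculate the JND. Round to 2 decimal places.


JND = k * I
JND = 0.18 * 138
= 24.84


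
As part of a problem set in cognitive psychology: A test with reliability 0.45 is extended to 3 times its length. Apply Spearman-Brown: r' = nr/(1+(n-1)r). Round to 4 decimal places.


r_new = n*r / (1 + (n-1)*r)
Numerator = 3 * 0.45 = 1.35
Denominator = 1 + 2 * 0.45 = 1.9
r_new = 1.35 / 1.9
= 0.7105


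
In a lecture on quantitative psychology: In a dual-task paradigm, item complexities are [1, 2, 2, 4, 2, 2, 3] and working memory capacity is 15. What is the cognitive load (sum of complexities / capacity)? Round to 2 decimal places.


Total complexity = 1 + 2 + 2 + 4 + 2 + 2 + 3 = 16
Load = total / capacity = 16 / 15
= 1.07


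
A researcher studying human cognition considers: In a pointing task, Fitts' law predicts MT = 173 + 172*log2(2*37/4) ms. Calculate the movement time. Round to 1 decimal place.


MT = 173 + 172 * log2(2*37/4)
2D/W = 18.5
log2(18.5) = 4.2095
MT = 173 + 172 * 4.2095
= 897.0 ms


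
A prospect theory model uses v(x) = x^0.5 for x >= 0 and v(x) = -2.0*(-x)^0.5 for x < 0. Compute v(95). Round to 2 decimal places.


Since x = 95 >= 0, use v(x) = x^0.5
95^0.5 = 9.7468
v(95) = 9.75


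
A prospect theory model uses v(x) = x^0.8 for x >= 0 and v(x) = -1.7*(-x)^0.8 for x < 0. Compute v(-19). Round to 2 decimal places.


Since x = -19 < 0, use v(x) = -lambda*(-x)^alpha
(-x) = 19
19^0.8 = 10.5439
v(-19) = -1.7 * 10.5439
= -17.92


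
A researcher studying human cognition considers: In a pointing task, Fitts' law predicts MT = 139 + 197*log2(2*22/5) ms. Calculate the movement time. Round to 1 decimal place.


MT = 139 + 197 * log2(2*22/5)
2D/W = 8.8
log2(8.8) = 3.1375
MT = 139 + 197 * 3.1375
= 757.1 ms


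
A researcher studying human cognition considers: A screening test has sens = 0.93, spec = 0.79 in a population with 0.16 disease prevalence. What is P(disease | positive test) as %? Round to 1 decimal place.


PPV = (sens * prev) / (sens * prev + (1-spec) * (1-prev))
Numerator = 0.93 * 0.16 = 0.1488
P(positive and no disease) = (1 - spec) * (1 - prev) = (1 - 0.79) * (1 - 0.16) = 0.1764
Denominator = 0.1488 + 0.1764 = 0.3252
PPV = 0.1488 / 0.3252 = 0.457565
As percentage = 45.8


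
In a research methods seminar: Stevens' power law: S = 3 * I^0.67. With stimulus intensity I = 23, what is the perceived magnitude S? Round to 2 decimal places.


S = 3 * 23^0.67
23^0.67 = 8.1726
S = 3 * 8.1726
= 24.52


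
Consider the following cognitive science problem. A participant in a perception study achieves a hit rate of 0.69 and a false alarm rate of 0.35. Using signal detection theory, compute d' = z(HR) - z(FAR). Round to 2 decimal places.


d' = z(HR) - z(FAR)
z(0.69) = 0.4959
z(0.35) = -0.3853
d' = 0.4959 - -0.3853
= 0.88


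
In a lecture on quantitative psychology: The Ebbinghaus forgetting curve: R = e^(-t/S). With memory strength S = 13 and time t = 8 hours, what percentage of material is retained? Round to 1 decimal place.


R = e^(-t/S)
-t/S = -8/13 = -0.615385
R = e^(-0.615385) = 0.540433
Percentage = 0.540433 * 100
= 54.0


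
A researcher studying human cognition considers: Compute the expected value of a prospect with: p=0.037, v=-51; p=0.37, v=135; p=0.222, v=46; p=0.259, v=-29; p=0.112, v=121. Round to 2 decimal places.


EU = sum(p_i * v_i)
0.037 * -51 = -1.887
0.37 * 135 = 49.95
0.222 * 46 = 10.212
0.259 * -29 = -7.511
0.112 * 121 = 13.552
EU = -1.887 + 49.95 + 10.212 + -7.511 + 13.552
= 64.32


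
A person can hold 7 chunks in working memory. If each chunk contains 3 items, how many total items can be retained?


Total items = chunks * items_per_chunk
= 7 * 3
= 21


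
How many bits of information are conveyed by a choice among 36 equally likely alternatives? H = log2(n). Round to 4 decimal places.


H = log2(n)
H = log2(36)
= 5.1699


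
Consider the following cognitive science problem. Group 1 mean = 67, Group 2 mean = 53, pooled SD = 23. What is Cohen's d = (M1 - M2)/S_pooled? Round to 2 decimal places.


Cohen's d = (M1 - M2) / S_pooled
= (67 - 53) / 23
= 14 / 23
= 0.61


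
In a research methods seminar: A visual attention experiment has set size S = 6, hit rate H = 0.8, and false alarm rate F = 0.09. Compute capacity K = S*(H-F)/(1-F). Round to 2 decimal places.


K = S * (H - F) / (1 - F)
H - F = 0.71
1 - F = 0.91
K = 6 * 0.71 / 0.91
= 4.68


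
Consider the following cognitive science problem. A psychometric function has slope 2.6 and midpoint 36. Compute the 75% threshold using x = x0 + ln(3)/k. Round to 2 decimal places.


At P = 0.75: 0.75 = 1/(1 + e^(-k*(x-x0)))
Solving: e^(-k*(x-x0)) = 1/3
x = x0 + ln(3)/k
ln(3) = 1.0986
x = 36 + 1.0986/2.6
= 36 + 0.4225
= 36.42


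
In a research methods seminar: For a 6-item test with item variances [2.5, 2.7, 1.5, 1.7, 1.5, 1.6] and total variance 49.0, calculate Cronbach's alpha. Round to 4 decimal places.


alpha = (k/(k-1)) * (1 - sum(s_i^2)/s_total^2)
sum(item variances) = 11.5
k/(k-1) = 6/5 = 1.2
1 - 11.5/49.0 = 1 - 0.234694 = 0.765306
alpha = 1.2 * 0.765306
= 0.9184


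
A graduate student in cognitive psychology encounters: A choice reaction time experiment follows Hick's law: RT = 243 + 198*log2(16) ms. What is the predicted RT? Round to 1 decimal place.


RT = 243 + 198 * log2(16)
log2(16) = 4.0
RT = 243 + 198 * 4.0
= 243 + 792.0
= 1035.0 ms


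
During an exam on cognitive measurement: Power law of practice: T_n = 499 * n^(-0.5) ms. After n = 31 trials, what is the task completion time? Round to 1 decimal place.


T_n = 499 * 31^(-0.5)
31^(-0.5) = 0.179605
T_n = 499 * 0.179605
= 89.6 ms


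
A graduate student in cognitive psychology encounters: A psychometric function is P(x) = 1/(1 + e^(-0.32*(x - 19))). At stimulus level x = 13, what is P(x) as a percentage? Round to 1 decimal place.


P(x) = 1/(1 + e^(-0.32*(13 - 19)))
Exponent = -0.32 * -6 = 1.92
e^(1.92) = 6.820958
P = 1/(1 + 6.820958) = 0.127862
Percentage = 12.8


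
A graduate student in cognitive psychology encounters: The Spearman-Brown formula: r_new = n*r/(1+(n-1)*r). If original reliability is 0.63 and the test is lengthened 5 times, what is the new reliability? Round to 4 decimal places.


r_new = n*r / (1 + (n-1)*r)
Numerator = 5 * 0.63 = 3.15
Denominator = 1 + 4 * 0.63 = 3.52
r_new = 3.15 / 3.52
= 0.8949


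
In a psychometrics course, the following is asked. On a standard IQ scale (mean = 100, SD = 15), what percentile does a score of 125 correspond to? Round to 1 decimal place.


z = (IQ - mean) / SD
z = (125 - 100) / 15 = 1.6667
Percentile = Phi(1.6667) * 100
Phi(1.6667) = 0.952213
= 95.2


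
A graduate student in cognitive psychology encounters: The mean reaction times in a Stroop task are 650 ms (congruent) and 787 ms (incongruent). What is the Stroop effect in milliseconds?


Stroop effect = RT(incongruent) - RT(congruent)
= 787 - 650
= 137 ms


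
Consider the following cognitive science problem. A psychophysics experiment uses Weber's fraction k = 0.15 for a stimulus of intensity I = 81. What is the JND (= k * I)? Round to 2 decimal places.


JND = k * I
JND = 0.15 * 81
= 12.15


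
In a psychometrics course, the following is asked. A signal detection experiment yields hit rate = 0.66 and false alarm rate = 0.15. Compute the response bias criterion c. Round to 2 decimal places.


c = -0.5 * (z(HR) + z(FAR))
z(0.66) = 0.4125
z(0.15) = -1.0364
c = -0.5 * (0.4125 + -1.0364)
= -0.5 * -0.6239
= 0.31


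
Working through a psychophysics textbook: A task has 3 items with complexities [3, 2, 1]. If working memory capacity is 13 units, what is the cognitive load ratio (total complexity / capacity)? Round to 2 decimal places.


Total complexity = 3 + 2 + 1 = 6
Load = total / capacity = 6 / 13
= 0.46


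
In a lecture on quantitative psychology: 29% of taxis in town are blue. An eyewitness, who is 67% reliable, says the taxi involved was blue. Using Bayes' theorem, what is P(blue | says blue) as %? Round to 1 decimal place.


P(blue | says blue) = P(says blue | blue)*P(blue) / [P(says blue | blue)*P(blue) + P(says blue | not blue)*P(not blue)]
Numerator = 0.67 * 0.29 = 0.1943
False identification = 0.33 * 0.71 = 0.2343
P = 0.1943 / (0.1943 + 0.2343)
= 0.1943 / 0.4286
As percentage = 45.3


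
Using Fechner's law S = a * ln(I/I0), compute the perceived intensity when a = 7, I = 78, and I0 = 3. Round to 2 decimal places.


S = 7 * ln(78/3)
I/I0 = 26.0
ln(26.0) = 3.2581
S = 7 * 3.2581
= 22.81


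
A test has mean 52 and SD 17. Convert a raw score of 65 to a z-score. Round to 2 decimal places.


z = (X - mu) / sigma
= (65 - 52) / 17
= 13 / 17
= 0.76


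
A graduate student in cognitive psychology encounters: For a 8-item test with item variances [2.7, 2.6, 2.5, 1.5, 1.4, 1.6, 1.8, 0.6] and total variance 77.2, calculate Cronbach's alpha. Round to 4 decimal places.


alpha = (k/(k-1)) * (1 - sum(s_i^2)/s_total^2)
sum(item variances) = 14.7
k/(k-1) = 8/7 = 1.142857
1 - 14.7/77.2 = 1 - 0.190415 = 0.809585
alpha = 1.142857 * 0.809585
= 0.9252


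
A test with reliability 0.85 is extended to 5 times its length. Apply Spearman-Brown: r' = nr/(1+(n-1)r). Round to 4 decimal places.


r_new = n*r / (1 + (n-1)*r)
Numerator = 5 * 0.85 = 4.25
Denominator = 1 + 4 * 0.85 = 4.4
r_new = 4.25 / 4.4
= 0.9659


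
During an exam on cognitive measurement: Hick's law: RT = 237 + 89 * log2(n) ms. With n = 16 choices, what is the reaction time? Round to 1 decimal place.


RT = 237 + 89 * log2(16)
log2(16) = 4.0
RT = 237 + 89 * 4.0
= 237 + 356.0
= 593.0 ms


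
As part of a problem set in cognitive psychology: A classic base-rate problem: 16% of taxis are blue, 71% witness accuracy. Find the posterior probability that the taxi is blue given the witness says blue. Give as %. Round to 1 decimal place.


P(blue | says blue) = P(says blue | blue)*P(blue) / [P(says blue | blue)*P(blue) + P(says blue | not blue)*P(not blue)]
Numerator = 0.71 * 0.16 = 0.1136
False identification = 0.29 * 0.84 = 0.2436
P = 0.1136 / (0.1136 + 0.2436)
= 0.1136 / 0.3572
As percentage = 31.8


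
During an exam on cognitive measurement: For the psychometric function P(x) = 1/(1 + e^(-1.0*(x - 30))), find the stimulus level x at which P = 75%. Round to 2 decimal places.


At P = 0.75: 0.75 = 1/(1 + e^(-k*(x-x0)))
Solving: e^(-k*(x-x0)) = 1/3
x = x0 + ln(3)/k
ln(3) = 1.0986
x = 30 + 1.0986/1.0
= 30 + 1.0986
= 31.10


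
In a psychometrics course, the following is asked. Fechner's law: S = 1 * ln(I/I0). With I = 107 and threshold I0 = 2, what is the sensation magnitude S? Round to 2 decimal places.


S = 1 * ln(107/2)
I/I0 = 53.5
ln(53.5) = 3.9797
S = 1 * 3.9797
= 3.98


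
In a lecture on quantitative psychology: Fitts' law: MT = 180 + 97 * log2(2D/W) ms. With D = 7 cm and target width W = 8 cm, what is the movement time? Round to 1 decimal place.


MT = 180 + 97 * log2(2*7/8)
2D/W = 1.75
log2(1.75) = 0.8074
MT = 180 + 97 * 0.8074
= 258.3 ms


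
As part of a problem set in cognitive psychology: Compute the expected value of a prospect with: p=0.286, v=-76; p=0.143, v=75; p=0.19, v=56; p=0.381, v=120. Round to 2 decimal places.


EU = sum(p_i * v_i)
0.286 * -76 = -21.736
0.143 * 75 = 10.725
0.19 * 56 = 10.64
0.381 * 120 = 45.72
EU = -21.736 + 10.725 + 10.64 + 45.72
= 45.35


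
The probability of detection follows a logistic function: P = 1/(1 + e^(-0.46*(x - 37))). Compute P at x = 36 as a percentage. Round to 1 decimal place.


P(x) = 1/(1 + e^(-0.46*(36 - 37)))
Exponent = -0.46 * -1 = 0.46
e^(0.46) = 1.584074
P = 1/(1 + 1.584074) = 0.386986
Percentage = 38.7


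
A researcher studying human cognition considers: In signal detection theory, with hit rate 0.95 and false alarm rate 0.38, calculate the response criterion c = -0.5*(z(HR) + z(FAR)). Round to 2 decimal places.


c = -0.5 * (z(HR) + z(FAR))
z(0.95) = 1.6449
z(0.38) = -0.3055
c = -0.5 * (1.6449 + -0.3055)
= -0.5 * 1.3394
= -0.67


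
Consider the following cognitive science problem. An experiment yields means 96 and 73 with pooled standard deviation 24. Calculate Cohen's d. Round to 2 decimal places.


Cohen's d = (M1 - M2) / S_pooled
= (96 - 73) / 24
= 23 / 24
= 0.96


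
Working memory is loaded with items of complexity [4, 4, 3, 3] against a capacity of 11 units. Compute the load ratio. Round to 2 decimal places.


Total complexity = 4 + 4 + 3 + 3 = 14
Load = total / capacity = 14 / 11
= 1.27


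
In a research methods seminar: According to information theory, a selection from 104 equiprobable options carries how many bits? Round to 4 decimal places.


H = log2(n)
H = log2(104)
= 6.7004


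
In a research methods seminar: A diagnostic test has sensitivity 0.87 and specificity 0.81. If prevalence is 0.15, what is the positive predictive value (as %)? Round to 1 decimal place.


PPV = (sens * prev) / (sens * prev + (1-spec) * (1-prev))
Numerator = 0.87 * 0.15 = 0.1305
P(positive and no disease) = (1 - spec) * (1 - prev) = (1 - 0.81) * (1 - 0.15) = 0.1615
Denominator = 0.1305 + 0.1615 = 0.292
PPV = 0.1305 / 0.292 = 0.446918
As percentage = 44.7


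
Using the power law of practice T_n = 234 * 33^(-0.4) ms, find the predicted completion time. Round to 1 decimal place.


T_n = 234 * 33^(-0.4)
33^(-0.4) = 0.246942
T_n = 234 * 0.246942
= 57.8 ms


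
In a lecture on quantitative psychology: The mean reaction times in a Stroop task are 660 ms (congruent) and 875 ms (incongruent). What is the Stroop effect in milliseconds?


Stroop effect = RT(incongruent) - RT(congruent)
= 875 - 660
= 215 ms


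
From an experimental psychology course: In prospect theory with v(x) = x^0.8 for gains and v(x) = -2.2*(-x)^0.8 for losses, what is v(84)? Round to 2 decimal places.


Since x = 84 >= 0, use v(x) = x^0.8
84^0.8 = 34.6277
v(84) = 34.63


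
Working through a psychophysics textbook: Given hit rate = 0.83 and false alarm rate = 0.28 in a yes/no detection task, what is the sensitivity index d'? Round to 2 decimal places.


d' = z(HR) - z(FAR)
z(0.83) = 0.9542
z(0.28) = -0.5828
d' = 0.9542 - -0.5828
= 1.54


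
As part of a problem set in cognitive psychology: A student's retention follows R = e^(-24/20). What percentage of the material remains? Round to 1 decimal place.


R = e^(-t/S)
-t/S = -24/20 = -1.2
R = e^(-1.2) = 0.301194
Percentage = 0.301194 * 100
= 30.1


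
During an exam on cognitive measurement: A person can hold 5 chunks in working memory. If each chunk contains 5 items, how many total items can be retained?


Total items = chunks * items_per_chunk
= 5 * 5
= 25


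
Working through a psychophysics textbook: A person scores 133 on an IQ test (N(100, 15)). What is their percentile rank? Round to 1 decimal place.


z = (IQ - mean) / SD
z = (133 - 100) / 15 = 2.2
Percentile = Phi(2.2) * 100
Phi(2.2) = 0.986097
= 98.6


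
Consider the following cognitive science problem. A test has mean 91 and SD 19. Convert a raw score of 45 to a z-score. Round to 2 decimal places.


z = (X - mu) / sigma
= (45 - 91) / 19
= -46 / 19
= -2.42


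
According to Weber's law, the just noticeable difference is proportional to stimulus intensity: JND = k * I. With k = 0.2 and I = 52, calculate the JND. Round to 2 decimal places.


JND = k * I
JND = 0.2 * 52
= 10.40


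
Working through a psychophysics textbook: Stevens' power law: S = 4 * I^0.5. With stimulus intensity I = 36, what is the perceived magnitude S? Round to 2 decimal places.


S = 4 * 36^0.5
36^0.5 = 6.0
S = 4 * 6.0
= 24.00


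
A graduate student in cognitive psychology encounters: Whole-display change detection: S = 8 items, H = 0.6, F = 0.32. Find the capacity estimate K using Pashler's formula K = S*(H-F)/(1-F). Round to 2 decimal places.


K = S * (H - F) / (1 - F)
H - F = 0.28
1 - F = 0.68
K = 8 * 0.28 / 0.68
= 3.29


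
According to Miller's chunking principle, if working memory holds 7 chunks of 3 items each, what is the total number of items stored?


Total items = chunks * items_per_chunk
= 7 * 3
= 21


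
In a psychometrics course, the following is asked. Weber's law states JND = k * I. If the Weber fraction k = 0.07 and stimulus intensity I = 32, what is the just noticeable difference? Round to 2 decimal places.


JND = k * I
JND = 0.07 * 32
= 2.24


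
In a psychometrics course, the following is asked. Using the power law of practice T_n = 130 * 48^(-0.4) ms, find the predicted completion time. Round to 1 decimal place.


T_n = 130 * 48^(-0.4)
48^(-0.4) = 0.212571
T_n = 130 * 0.212571
= 27.6 ms


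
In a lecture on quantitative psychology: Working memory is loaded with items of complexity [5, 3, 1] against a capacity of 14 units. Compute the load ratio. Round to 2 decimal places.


Total complexity = 5 + 3 + 1 = 9
Load = total / capacity = 9 / 14
= 0.64


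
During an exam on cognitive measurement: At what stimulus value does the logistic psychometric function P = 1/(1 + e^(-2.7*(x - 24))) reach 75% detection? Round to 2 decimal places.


At P = 0.75: 0.75 = 1/(1 + e^(-k*(x-x0)))
Solving: e^(-k*(x-x0)) = 1/3
x = x0 + ln(3)/k
ln(3) = 1.0986
x = 24 + 1.0986/2.7
= 24 + 0.4069
= 24.41


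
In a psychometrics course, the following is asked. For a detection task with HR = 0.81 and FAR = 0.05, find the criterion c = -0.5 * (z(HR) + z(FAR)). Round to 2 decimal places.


c = -0.5 * (z(HR) + z(FAR))
z(0.81) = 0.8779
z(0.05) = -1.6449
c = -0.5 * (0.8779 + -1.6449)
= -0.5 * -0.767
= 0.38


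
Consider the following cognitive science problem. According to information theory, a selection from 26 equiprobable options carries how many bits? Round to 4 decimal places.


H = log2(n)
H = log2(26)
= 4.7004


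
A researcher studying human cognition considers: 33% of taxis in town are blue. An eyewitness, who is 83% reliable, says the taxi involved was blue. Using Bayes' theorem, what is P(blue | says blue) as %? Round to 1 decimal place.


P(blue | says blue) = P(says blue | blue)*P(blue) / [P(says blue | blue)*P(blue) + P(says blue | not blue)*P(not blue)]
Numerator = 0.83 * 0.33 = 0.2739
False identification = 0.17 * 0.67 = 0.1139
P = 0.2739 / (0.2739 + 0.1139)
= 0.2739 / 0.3878
As percentage = 70.6


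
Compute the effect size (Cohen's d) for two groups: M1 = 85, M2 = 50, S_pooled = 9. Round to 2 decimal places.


Cohen's d = (M1 - M2) / S_pooled
= (85 - 50) / 9
= 35 / 9
= 3.89


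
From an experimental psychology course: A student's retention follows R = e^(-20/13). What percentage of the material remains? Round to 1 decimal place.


R = e^(-t/S)
-t/S = -20/13 = -1.538462
R = e^(-1.538462) = 0.214711
Percentage = 0.214711 * 100
= 21.5


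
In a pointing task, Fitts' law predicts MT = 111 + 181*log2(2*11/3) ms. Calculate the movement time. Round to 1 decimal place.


MT = 111 + 181 * log2(2*11/3)
2D/W = 7.333333
log2(7.333333) = 2.8745
MT = 111 + 181 * 2.8745
= 631.3 ms


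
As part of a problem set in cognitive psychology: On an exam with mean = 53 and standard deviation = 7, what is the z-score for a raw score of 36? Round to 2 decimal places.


z = (X - mu) / sigma
= (36 - 53) / 7
= -17 / 7
= -2.43


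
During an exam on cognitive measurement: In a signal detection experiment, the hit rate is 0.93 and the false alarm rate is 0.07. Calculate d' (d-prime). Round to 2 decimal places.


d' = z(HR) - z(FAR)
z(0.93) = 1.4758
z(0.07) = -1.4758
d' = 1.4758 - -1.4758
= 2.95


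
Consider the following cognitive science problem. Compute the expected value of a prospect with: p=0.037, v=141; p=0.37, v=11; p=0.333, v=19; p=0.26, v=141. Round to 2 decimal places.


EU = sum(p_i * v_i)
0.037 * 141 = 5.217
0.37 * 11 = 4.07
0.333 * 19 = 6.327
0.26 * 141 = 36.66
EU = 5.217 + 4.07 + 6.327 + 36.66
= 52.27


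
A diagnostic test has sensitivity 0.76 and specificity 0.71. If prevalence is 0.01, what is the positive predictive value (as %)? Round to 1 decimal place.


PPV = (sens * prev) / (sens * prev + (1-spec) * (1-prev))
Numerator = 0.76 * 0.01 = 0.0076
P(positive and no disease) = (1 - spec) * (1 - prev) = (1 - 0.71) * (1 - 0.01) = 0.2871
Denominator = 0.0076 + 0.2871 = 0.2947
PPV = 0.0076 / 0.2947 = 0.025789
As percentage = 2.6


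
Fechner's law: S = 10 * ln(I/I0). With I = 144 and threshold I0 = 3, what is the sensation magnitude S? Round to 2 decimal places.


S = 10 * ln(144/3)
I/I0 = 48.0
ln(48.0) = 3.8712
S = 10 * 3.8712
= 38.71


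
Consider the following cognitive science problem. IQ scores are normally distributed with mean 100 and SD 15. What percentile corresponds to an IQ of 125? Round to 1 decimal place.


z = (IQ - mean) / SD
z = (125 - 100) / 15 = 1.6667
Percentile = Phi(1.6667) * 100
Phi(1.6667) = 0.952213
= 95.2


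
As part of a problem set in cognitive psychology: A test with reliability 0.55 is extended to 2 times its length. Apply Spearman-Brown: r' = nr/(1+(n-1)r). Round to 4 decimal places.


r_new = n*r / (1 + (n-1)*r)
Numerator = 2 * 0.55 = 1.1
Denominator = 1 + 1 * 0.55 = 1.55
r_new = 1.1 / 1.55
= 0.7097


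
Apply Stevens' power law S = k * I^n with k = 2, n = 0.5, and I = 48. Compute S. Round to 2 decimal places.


S = 2 * 48^0.5
48^0.5 = 6.9282
S = 2 * 6.9282
= 13.86


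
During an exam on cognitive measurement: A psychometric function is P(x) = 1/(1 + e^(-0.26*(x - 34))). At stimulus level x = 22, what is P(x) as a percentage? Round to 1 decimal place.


P(x) = 1/(1 + e^(-0.26*(22 - 34)))
Exponent = -0.26 * -12 = 3.12
e^(3.12) = 22.64638
P = 1/(1 + 22.64638) = 0.04229
Percentage = 4.2


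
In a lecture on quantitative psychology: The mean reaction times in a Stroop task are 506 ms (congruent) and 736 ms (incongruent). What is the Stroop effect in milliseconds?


Stroop effect = RT(incongruent) - RT(congruent)
= 736 - 506
= 230 ms


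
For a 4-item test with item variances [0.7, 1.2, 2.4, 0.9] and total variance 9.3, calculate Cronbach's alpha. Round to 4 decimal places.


alpha = (k/(k-1)) * (1 - sum(s_i^2)/s_total^2)
sum(item variances) = 5.2
k/(k-1) = 4/3 = 1.333333
1 - 5.2/9.3 = 1 - 0.55914 = 0.44086
alpha = 1.333333 * 0.44086
= 0.5878


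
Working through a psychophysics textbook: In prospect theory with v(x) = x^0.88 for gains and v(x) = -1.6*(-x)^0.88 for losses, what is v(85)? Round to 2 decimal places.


Since x = 85 >= 0, use v(x) = x^0.88
85^0.88 = 49.8757
v(85) = 49.88


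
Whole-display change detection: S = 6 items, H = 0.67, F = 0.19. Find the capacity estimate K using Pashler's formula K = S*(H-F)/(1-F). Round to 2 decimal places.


K = S * (H - F) / (1 - F)
H - F = 0.48
1 - F = 0.81
K = 6 * 0.48 / 0.81
= 3.56


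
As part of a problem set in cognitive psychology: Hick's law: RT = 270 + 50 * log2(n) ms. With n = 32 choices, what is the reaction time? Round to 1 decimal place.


RT = 270 + 50 * log2(32)
log2(32) = 5.0
RT = 270 + 50 * 5.0
= 270 + 250.0
= 520.0 ms


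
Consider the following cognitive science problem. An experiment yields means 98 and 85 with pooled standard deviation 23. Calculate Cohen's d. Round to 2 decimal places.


Cohen's d = (M1 - M2) / S_pooled
= (98 - 85) / 23
= 13 / 23
= 0.57


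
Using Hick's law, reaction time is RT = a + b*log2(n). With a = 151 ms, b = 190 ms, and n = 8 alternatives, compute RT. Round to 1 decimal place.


RT = 151 + 190 * log2(8)
log2(8) = 3.0
RT = 151 + 190 * 3.0
= 151 + 570.0
= 721.0 ms


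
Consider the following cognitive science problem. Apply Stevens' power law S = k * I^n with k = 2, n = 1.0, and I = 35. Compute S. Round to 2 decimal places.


S = 2 * 35^1.0
35^1.0 = 35.0
S = 2 * 35.0
= 70.00


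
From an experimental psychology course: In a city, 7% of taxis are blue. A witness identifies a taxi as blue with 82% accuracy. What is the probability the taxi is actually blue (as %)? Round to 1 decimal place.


P(blue | says blue) = P(says blue | blue)*P(blue) / [P(says blue | blue)*P(blue) + P(says blue | not blue)*P(not blue)]
Numerator = 0.82 * 0.07 = 0.0574
False identification = 0.18 * 0.93 = 0.1674
P = 0.0574 / (0.0574 + 0.1674)
= 0.0574 / 0.2248
As percentage = 25.5


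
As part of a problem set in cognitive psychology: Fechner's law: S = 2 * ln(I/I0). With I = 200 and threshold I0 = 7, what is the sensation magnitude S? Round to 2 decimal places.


S = 2 * ln(200/7)
I/I0 = 28.571429
ln(28.571429) = 3.3524
S = 2 * 3.3524
= 6.70


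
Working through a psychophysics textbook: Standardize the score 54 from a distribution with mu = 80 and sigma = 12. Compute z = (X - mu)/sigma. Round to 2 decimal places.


z = (X - mu) / sigma
= (54 - 80) / 12
= -26 / 12
= -2.17


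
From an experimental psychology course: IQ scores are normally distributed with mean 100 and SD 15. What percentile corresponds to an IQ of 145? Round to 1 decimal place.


z = (IQ - mean) / SD
z = (145 - 100) / 15 = 3.0
Percentile = Phi(3.0) * 100
Phi(3.0) = 0.99865
= 99.9


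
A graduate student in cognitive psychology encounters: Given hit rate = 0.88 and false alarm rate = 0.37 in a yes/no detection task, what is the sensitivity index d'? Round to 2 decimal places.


d' = z(HR) - z(FAR)
z(0.88) = 1.175
z(0.37) = -0.3319
d' = 1.175 - -0.3319
= 1.51


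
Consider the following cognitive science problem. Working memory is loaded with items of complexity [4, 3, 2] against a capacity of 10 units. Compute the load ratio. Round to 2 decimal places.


Total complexity = 4 + 3 + 2 = 9
Load = total / capacity = 9 / 10
= 0.90


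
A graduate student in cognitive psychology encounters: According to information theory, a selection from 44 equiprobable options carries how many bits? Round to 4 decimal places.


H = log2(n)
H = log2(44)
= 5.4594


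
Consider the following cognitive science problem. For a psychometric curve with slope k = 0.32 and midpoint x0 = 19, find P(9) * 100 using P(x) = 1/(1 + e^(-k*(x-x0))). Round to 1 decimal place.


P(x) = 1/(1 + e^(-0.32*(9 - 19)))
Exponent = -0.32 * -10 = 3.2
e^(3.2) = 24.53253
P = 1/(1 + 24.53253) = 0.039166
Percentage = 3.9


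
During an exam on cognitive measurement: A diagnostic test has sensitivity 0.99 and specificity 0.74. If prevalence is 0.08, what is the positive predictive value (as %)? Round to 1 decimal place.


PPV = (sens * prev) / (sens * prev + (1-spec) * (1-prev))
Numerator = 0.99 * 0.08 = 0.0792
P(positive and no disease) = (1 - spec) * (1 - prev) = (1 - 0.74) * (1 - 0.08) = 0.2392
Denominator = 0.0792 + 0.2392 = 0.3184
PPV = 0.0792 / 0.3184 = 0.248744
As percentage = 24.9


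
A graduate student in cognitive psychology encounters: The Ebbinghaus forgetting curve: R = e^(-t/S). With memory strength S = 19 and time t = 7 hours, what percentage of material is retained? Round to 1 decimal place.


R = e^(-t/S)
-t/S = -7/19 = -0.368421
R = e^(-0.368421) = 0.691826
Percentage = 0.691826 * 100
= 69.2


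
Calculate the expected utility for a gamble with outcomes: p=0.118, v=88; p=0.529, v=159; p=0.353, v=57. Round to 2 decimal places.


EU = sum(p_i * v_i)
0.118 * 88 = 10.384
0.529 * 159 = 84.111
0.353 * 57 = 20.121
EU = 10.384 + 84.111 + 20.121
= 114.62


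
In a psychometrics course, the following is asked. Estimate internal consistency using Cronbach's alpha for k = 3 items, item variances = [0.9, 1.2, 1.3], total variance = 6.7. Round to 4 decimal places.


alpha = (k/(k-1)) * (1 - sum(s_i^2)/s_total^2)
sum(item variances) = 3.4
k/(k-1) = 3/2 = 1.5
1 - 3.4/6.7 = 1 - 0.507463 = 0.492537
alpha = 1.5 * 0.492537
= 0.7388


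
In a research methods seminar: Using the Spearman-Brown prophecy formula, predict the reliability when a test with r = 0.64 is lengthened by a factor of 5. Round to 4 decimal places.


r_new = n*r / (1 + (n-1)*r)
Numerator = 5 * 0.64 = 3.2
Denominator = 1 + 4 * 0.64 = 3.56
r_new = 3.2 / 3.56
= 0.8989


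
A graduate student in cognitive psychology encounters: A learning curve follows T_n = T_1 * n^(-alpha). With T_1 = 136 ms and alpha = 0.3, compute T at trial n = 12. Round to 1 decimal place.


T_n = 136 * 12^(-0.3)
12^(-0.3) = 0.47451
T_n = 136 * 0.47451
= 64.5 ms


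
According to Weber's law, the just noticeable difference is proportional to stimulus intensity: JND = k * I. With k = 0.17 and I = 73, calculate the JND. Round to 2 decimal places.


JND = k * I
JND = 0.17 * 73
= 12.41


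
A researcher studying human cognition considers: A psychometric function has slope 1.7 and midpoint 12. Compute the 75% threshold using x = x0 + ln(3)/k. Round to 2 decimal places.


At P = 0.75: 0.75 = 1/(1 + e^(-k*(x-x0)))
Solving: e^(-k*(x-x0)) = 1/3
x = x0 + ln(3)/k
ln(3) = 1.0986
x = 12 + 1.0986/1.7
= 12 + 0.6462
= 12.65


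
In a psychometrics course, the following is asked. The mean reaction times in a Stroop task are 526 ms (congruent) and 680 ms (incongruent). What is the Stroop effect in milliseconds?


Stroop effect = RT(incongruent) - RT(congruent)
= 680 - 526
= 154 ms


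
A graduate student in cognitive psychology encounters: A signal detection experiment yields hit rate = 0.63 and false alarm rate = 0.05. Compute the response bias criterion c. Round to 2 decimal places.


c = -0.5 * (z(HR) + z(FAR))
z(0.63) = 0.3319
z(0.05) = -1.6449
c = -0.5 * (0.3319 + -1.6449)
= -0.5 * -1.313
= 0.66


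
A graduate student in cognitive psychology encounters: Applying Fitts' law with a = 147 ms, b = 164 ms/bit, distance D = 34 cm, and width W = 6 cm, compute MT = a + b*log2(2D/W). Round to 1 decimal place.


MT = 147 + 164 * log2(2*34/6)
2D/W = 11.333333
log2(11.333333) = 3.5025
MT = 147 + 164 * 3.5025
= 721.4 ms


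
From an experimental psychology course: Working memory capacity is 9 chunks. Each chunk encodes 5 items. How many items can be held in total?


Total items = chunks * items_per_chunk
= 9 * 5
= 45


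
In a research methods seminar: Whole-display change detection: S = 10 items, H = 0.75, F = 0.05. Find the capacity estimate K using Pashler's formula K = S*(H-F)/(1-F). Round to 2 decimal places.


K = S * (H - F) / (1 - F)
H - F = 0.7
1 - F = 0.95
K = 10 * 0.7 / 0.95
= 7.37


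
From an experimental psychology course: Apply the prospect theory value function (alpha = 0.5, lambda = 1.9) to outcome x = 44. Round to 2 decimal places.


Since x = 44 >= 0, use v(x) = x^0.5
44^0.5 = 6.6332
v(44) = 6.63


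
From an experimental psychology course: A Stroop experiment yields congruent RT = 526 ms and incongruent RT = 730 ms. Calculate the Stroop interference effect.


Stroop effect = RT(incongruent) - RT(congruent)
= 730 - 526
= 204 ms


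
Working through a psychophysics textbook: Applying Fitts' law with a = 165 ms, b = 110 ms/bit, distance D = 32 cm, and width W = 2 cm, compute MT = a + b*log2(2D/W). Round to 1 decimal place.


MT = 165 + 110 * log2(2*32/2)
2D/W = 32.0
log2(32.0) = 5.0
MT = 165 + 110 * 5.0
= 715.0 ms


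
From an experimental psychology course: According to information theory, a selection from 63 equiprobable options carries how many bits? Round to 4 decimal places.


H = log2(n)
H = log2(63)
= 5.9773


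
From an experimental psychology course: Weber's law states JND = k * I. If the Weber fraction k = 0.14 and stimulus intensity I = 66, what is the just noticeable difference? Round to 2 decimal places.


JND = k * I
JND = 0.14 * 66
= 9.24


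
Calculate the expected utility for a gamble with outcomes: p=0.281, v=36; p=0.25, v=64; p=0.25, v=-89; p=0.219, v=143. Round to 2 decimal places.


EU = sum(p_i * v_i)
0.281 * 36 = 10.116
0.25 * 64 = 16.0
0.25 * -89 = -22.25
0.219 * 143 = 31.317
EU = 10.116 + 16.0 + -22.25 + 31.317
= 35.18
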